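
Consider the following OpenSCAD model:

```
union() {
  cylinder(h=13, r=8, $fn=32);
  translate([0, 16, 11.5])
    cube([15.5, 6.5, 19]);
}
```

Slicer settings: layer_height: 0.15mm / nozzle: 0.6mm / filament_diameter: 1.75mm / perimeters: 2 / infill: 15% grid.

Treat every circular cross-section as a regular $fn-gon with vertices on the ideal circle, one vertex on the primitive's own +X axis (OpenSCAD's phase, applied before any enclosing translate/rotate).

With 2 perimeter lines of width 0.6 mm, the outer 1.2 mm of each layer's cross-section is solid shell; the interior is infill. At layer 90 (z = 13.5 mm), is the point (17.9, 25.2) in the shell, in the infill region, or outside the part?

outside

At z = 13.5 mm: the cylinder does not reach this height (z outside [0, 13]); the cube at (0, 16) is present — its section is the full 15.5×6.5 rectangle; Merging all regions: only the 15.5×6.5 cube at (0, 16) is present, so the union is just that shape — 1 connected region. Overall, the cross-section is a single solid region. The nearest boundary edge runs (15.50, 16.00)→(15.50, 22.50); distance from the point to it = 3.61 mm. The point is not inside any of the regions above, so it lies outside the cross-section (3.61 mm from the nearest boundary).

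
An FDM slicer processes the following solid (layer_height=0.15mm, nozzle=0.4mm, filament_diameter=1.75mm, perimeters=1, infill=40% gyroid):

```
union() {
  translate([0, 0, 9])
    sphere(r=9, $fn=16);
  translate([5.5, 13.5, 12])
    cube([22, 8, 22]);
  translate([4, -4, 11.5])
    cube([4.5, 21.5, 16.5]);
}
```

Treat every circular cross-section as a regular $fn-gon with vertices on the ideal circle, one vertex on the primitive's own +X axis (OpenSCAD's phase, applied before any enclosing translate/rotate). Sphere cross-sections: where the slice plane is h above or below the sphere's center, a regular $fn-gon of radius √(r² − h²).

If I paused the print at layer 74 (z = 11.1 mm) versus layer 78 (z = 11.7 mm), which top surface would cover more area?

Layer 74 (z = 11.1): the r=9 sphere contributes a regular 16-gon of circumradius √(9²−2.1²) = 8.752 (area = (16/2)·8.752²·sin(360°/16) = 234.48 mm²); the cube at (5.5, 13.5) does not reach this height (z outside [12, 34]); the cube at (4, -4) does not reach this height (z outside [11.5, 28]); Merging all regions: only the r=9 sphere is present, so the union is just that shape — area = 234.48 mm². So its area = 234.48 mm². Layer 78 (z = 11.7): the r=9 sphere slices to a regular 16-gon of circumradius 8.585 (√(r²−h²) with h=2.7 from center) (area = (16/2)·8.585²·sin(360°/16) = 225.66 mm²); the cube at (5.5, 13.5) does not reach this height (z outside [12, 34]); the cube at (4, -4) (footprint 4.5×21.5) is included at this height (area 96.75 mm²); Merging all regions: the regions partially overlap — summed areas 322.41 mm² minus the doubly-counted overlap 40.38 mm² gives 282.03 mm² — area = 282.03 mm². So its area = 282.03 mm². Layer 78 is larger (282.03 vs 234.48 mm²).

layer 78 (z = 11.7 mm)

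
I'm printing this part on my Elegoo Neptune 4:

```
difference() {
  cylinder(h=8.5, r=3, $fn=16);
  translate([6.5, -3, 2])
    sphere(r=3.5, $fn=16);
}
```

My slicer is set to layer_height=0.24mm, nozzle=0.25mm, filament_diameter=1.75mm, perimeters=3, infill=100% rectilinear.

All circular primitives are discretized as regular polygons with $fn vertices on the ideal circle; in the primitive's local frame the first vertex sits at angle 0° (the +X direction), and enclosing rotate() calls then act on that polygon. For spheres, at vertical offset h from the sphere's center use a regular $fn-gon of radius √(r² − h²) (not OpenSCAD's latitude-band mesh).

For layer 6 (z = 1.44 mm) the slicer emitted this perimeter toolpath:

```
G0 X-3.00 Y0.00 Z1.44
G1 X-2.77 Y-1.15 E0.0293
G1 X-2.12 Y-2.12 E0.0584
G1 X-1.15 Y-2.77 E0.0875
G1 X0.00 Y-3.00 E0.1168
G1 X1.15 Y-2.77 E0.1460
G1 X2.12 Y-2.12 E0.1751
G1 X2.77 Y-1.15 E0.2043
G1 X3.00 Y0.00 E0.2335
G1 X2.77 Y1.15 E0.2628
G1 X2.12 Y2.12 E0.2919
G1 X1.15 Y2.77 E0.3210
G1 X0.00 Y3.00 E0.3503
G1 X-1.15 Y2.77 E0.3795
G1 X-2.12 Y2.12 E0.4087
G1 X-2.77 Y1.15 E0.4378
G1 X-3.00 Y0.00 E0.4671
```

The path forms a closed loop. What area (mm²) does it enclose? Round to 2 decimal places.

27.54 mm²

Apply the shoelace formula to the sequence of (X, Y) vertices; enclosed area = 27.54 mm².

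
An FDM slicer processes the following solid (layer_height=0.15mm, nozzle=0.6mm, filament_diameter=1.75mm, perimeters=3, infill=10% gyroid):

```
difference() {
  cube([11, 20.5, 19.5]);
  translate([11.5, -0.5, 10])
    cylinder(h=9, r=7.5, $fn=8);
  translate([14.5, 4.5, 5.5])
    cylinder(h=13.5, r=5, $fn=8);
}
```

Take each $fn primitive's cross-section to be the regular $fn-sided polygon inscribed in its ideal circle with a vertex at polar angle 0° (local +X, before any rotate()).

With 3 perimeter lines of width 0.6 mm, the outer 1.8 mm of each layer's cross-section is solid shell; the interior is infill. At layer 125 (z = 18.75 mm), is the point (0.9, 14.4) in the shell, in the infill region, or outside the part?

shell

At z = 18.75 mm: the cube is present — its section is the full 11×20.5 rectangle; the r=7.5 cylinder at (11.5, -0.5) gives a regular 8-gon of circumradius 7.5 (constant along its height); the cylinder at (14.5, 4.5): section is a regular 8-gon, circumradius r=5; Taking the first minus the rest: starting from the 11×20.5 cube, the r=7.5 cylinder at (11.5, -0.5) partially overlaps it — only the 32.63 mm² overlap (of its 159.10 mm²) is removed, clipping the outline; the r=5 cylinder at (14.5, 4.5) partially overlaps it — only the 0.44 mm² overlap (of its 70.71 mm²) is removed, clipping the outline — 1 connected region. Overall, the cross-section is a single solid region. The nearest boundary edge runs (0.00, 0.00)→(0.00, 20.50); distance from the point to it = 0.90 mm. The point is inside the cross-section, 0.90 mm from the nearest boundary — within the 1.8 mm shell band (3 × 0.6).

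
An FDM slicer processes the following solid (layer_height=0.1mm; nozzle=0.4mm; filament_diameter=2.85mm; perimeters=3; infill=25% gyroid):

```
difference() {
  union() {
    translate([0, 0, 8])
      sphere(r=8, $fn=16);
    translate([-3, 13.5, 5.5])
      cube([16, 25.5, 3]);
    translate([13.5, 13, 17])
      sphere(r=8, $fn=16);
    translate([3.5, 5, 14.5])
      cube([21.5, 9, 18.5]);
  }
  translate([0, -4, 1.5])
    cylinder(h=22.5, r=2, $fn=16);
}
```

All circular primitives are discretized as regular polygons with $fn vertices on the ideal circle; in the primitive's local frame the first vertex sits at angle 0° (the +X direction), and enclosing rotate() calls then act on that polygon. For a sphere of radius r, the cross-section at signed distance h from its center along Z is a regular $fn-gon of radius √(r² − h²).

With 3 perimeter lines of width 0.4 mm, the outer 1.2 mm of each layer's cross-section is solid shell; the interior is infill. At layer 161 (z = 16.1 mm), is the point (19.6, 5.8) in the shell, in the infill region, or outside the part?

shell

At z = 16.1 mm: the sphere is not intersected at this z (|z−center|=8.100 > r=8); the cube at (-3, 13.5) is not intersected at this z (z outside [5.5, 8.5]); the r=8 sphere at (13.5, 13) slices to a regular 16-gon of circumradius 7.949 (√(r²−h²) with h=0.9 from center); the 21.5×9 cube at (3.5, 5) contributes its full rectangle; Merging all regions: the regions partially overlap (shared area 112.43 mm²), so overlapping operands fuse into one piece — 1 connected region; the r=2 cylinder at (0, -4) contributes a regular 16-gon of circumradius 2; Subtracting the remaining from the first: starting from that combined region, the r=2 cylinder at (0, -4) misses the remaining region (no effect) — 1 connected region. Overall, the cross-section is a single solid region. The nearest boundary edge runs (25.00, 5.00)→(3.50, 5.00); distance from the point to it = 0.80 mm. The point is inside the cross-section, 0.80 mm from the nearest boundary — within the 1.2 mm shell band (3 × 0.4).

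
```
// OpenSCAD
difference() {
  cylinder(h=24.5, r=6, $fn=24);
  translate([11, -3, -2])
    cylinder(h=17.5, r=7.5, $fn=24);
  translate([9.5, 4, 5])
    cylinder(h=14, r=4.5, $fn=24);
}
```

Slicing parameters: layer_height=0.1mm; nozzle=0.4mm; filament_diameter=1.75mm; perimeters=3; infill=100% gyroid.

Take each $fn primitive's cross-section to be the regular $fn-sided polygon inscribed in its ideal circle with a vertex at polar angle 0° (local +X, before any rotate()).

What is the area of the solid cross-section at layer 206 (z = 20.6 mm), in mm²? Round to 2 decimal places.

111.81 mm²

At z = 20.6 mm: the cylinder: section is a regular 24-gon, circumradius r=6 (area = (24/2)·6.000²·sin(360°/24) = 111.81 mm²); the cylinder at (11, -3) is absent (z outside [-2, 15.5]); the cylinder at (9.5, 4) does not reach this height (z outside [5, 19]); After the difference (first − rest): none of the subtracted shapes is present at this height, so the r=6 cylinder is unchanged — area = 111.81 mm². Overall, the cross-section is a single solid region. Net area = 111.81 mm².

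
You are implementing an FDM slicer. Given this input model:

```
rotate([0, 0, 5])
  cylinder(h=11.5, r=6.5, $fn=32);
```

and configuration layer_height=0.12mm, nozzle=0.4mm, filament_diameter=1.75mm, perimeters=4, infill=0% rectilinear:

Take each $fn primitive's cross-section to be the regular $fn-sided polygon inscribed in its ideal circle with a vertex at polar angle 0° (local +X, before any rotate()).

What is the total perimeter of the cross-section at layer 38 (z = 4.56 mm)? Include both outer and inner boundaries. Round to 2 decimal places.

At z = 4.56 mm: the r=6.5 cylinder gives a regular 32-gon of circumradius 6.5 (constant along its height) (perimeter = 2·32·6.500·sin(180°/32) = 40.78 mm); (whole slice rotated 5° about Z — lengths, areas and connectivity unchanged). Overall, the cross-section is a single solid region. Total boundary length (outer) = 40.78 mm.

40.78 mm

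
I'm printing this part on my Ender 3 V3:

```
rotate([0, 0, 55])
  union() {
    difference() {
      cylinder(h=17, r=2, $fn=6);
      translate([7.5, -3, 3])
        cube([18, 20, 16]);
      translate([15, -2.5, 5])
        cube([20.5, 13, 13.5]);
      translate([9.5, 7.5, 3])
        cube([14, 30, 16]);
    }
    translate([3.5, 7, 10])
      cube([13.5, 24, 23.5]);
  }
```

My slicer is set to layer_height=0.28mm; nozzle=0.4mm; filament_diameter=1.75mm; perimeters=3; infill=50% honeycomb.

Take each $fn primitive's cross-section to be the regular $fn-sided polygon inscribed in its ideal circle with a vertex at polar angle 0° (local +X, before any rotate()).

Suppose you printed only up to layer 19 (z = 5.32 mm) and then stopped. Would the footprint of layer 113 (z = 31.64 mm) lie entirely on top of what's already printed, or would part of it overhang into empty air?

part overhangs

Compare the two slices. At z = 5.32: the r=2 cylinder contributes a regular 6-gon of circumradius 2 (area = (6/2)·2.000²·sin(360°/6) = 10.39 mm²); the cube at (7.5, -3) is present — its section is the full 18×20 rectangle (area 360.00 mm²); the cube at (15, -2.5) (footprint 20.5×13) is included at this height (area 266.50 mm²); the cube at (9.5, 7.5) (footprint 14×30) is included at this height (area 420.00 mm²); Taking the first minus the rest: starting from the r=2 cylinder (10.39 mm²), the 18×20 cube at (7.5, -3) misses the remaining region (no effect); the 20.5×13 cube at (15, -2.5) misses the remaining region (no effect); the 14×30 cube at (9.5, 7.5) misses the remaining region (no effect) — area = 10.39 mm²; the cube at (3.5, 7) is not intersected at this z (z outside [10, 33.5]); Merging all regions: only the result so far is present, so the union is just that shape — area = 10.39 mm²; (rotated 55° about Z; rotation is an isometry so areas/perimeters/island counts are preserved). At z = 31.64: the cylinder does not reach this height (z outside [0, 17]); the cube at (7.5, -3) does not reach this height (z outside [3, 19]); the cube at (15, -2.5) is absent (z outside [5, 18.5]); the cube at (9.5, 7.5) is absent (z outside [3, 19]); Taking the first minus the rest: the first operand is absent here, so nothing remains; the cube at (3.5, 7) is present — its section is the full 13.5×24 rectangle (area 324.00 mm²); Taking the union: only the 13.5×24 cube at (3.5, 7) is present, so the union is just that shape — area = 324.00 mm²; (rotated 55° about Z; rotation is an isometry so areas/perimeters/island counts are preserved). Checking containment: at z = 31.64 the cross-section extends beyond the z = 5.32 cross-section by about 324.00 mm².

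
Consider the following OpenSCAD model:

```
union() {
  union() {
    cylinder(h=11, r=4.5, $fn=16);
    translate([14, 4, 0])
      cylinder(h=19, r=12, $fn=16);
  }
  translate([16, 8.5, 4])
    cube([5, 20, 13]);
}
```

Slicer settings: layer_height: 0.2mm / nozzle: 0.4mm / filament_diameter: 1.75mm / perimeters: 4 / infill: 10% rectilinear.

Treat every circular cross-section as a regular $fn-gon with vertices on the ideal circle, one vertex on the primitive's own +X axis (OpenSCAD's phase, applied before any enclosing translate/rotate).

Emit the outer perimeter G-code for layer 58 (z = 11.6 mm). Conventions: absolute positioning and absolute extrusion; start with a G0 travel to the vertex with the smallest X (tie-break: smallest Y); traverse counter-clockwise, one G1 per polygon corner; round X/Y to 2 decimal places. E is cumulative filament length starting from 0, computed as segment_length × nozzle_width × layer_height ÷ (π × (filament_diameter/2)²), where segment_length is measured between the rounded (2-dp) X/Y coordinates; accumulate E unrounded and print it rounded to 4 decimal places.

G0 X2.00 Y4.00 Z11.60
G1 X2.91 Y-0.59 E0.1556
G1 X5.51 Y-4.49 E0.3115
G1 X9.41 Y-7.09 E0.4674
G1 X14.00 Y-8.00 E0.6231
G1 X18.59 Y-7.09 E0.7787
G1 X22.49 Y-4.49 E0.9346
G1 X25.09 Y-0.59 E1.0905
G1 X26.00 Y4.00 E1.2461
G1 X25.09 Y8.59 E1.4018
G1 X22.49 Y12.49 E1.5577
G1 X21.00 Y13.48 E1.6172
G1 X21.00 Y28.50 E2.1167
G1 X16.00 Y28.50 E2.2830
G1 X16.00 Y15.60 E2.7121
G1 X14.00 Y16.00 E2.7799
G1 X9.41 Y15.09 E2.9356
G1 X5.51 Y12.49 E3.0915
G1 X2.91 Y8.59 E3.2474
G1 X2.00 Y4.00 E3.4030

At z = 11.6 mm: the cylinder is absent (z outside [0, 11]); the r=12 cylinder at (14, 4) contributes a regular 16-gon of circumradius 12; Taking the union: only the r=12 cylinder at (14, 4) is present, so the union is just that shape — 1 connected region; the cube at (16, 8.5) (footprint 5×20) is included at this height; Combining (union): the regions partially overlap (shared area 31.66 mm²), so overlapping operands fuse into one piece — 1 connected region. The outline is a single polygon with 19 vertices. Extrusion per mm of travel: 0.4 × 0.2 / (π × 0.875²) = 0.033260. Accumulating E over each segment gives final E = 3.4030.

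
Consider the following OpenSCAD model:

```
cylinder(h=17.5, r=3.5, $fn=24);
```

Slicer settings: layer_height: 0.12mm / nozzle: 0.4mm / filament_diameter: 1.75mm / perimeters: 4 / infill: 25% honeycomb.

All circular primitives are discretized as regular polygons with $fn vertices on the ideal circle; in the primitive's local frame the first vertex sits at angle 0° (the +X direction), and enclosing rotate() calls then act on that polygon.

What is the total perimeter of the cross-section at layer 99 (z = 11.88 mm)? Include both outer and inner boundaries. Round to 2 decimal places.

At z = 11.88 mm: the r=3.5 cylinder contributes a regular 24-gon of circumradius 3.5 (perimeter = 2·24·3.500·sin(180°/24) = 21.93 mm). Overall, the cross-section is a single solid region. Total boundary length (outer) = 21.93 mm.

21.93 mm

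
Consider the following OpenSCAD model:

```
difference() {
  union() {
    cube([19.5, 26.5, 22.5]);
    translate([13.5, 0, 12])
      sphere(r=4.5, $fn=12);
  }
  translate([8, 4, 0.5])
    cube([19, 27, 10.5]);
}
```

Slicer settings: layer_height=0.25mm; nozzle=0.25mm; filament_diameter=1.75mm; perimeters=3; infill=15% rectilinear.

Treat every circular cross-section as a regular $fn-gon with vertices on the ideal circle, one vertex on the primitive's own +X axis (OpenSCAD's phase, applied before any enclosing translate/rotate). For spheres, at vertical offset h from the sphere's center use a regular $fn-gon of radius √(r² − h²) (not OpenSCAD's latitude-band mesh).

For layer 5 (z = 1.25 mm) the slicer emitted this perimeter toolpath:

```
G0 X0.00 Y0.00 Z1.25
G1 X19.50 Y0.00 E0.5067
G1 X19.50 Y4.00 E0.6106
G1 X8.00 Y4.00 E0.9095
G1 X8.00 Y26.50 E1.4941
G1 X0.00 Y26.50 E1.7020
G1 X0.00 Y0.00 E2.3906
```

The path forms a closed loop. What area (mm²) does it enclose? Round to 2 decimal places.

258.00 mm²

Apply the shoelace formula to the sequence of (X, Y) vertices; enclosed area = 258.00 mm².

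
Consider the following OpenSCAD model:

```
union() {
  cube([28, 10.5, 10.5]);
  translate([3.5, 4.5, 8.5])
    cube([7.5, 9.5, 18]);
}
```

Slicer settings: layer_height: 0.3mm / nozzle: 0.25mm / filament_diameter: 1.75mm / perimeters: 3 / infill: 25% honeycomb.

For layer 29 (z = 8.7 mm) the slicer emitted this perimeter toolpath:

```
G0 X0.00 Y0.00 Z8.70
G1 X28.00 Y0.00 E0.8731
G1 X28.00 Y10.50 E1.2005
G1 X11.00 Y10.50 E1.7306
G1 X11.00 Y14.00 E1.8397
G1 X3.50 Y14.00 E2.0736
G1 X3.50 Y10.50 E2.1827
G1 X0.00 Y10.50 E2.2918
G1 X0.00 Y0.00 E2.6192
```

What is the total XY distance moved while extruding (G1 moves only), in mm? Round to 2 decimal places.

Sum the Euclidean lengths of each G1 segment: total = 84.00 mm.

84.00 mm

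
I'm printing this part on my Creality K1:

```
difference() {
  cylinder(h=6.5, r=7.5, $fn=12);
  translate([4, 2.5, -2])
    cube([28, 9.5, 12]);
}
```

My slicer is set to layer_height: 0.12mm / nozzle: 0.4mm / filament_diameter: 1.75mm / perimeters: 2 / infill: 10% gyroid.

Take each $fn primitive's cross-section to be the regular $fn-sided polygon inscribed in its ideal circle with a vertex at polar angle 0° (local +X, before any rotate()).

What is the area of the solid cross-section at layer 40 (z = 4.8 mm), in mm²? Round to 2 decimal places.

162.31 mm²

At z = 4.8 mm: the cylinder: section is a regular 12-gon, circumradius r=7.5 (area = (12/2)·7.500²·sin(360°/12) = 168.75 mm²); the 28×9.5 cube at (4, 2.5) contributes its full rectangle (area 266.00 mm²); Subtracting the remaining from the first: starting from the r=7.5 cylinder (168.75 mm²), the 28×9.5 cube at (4, 2.5) partially overlaps it — only the 6.44 mm² overlap (of its 266.00 mm²) is removed, clipping the outline — area = 162.31 mm². Overall, the cross-section is a single solid region. Net area = 162.31 mm².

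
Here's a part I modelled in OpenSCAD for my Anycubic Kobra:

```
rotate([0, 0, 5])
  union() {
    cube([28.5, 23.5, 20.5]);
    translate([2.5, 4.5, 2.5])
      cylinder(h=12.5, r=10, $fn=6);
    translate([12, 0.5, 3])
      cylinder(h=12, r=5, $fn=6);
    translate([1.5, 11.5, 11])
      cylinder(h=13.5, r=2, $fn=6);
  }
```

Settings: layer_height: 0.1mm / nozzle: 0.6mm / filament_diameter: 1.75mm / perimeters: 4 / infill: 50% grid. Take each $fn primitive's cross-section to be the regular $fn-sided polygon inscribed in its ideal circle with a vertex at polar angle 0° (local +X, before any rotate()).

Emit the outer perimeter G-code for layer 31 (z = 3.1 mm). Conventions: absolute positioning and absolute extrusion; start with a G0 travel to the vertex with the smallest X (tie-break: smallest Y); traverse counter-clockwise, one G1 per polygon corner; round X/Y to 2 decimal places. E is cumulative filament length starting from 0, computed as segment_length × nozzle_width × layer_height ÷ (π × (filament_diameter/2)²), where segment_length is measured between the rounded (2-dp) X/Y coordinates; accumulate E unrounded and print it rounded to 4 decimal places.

At z = 3.1 mm: the 28.5×23.5 cube contributes its full rectangle; the r=10 cylinder at (2.5, 4.5) gives a regular 6-gon of circumradius 10 (constant along its height); the r=5 cylinder at (12, 0.5) gives a regular 6-gon of circumradius 5 (constant along its height); the cylinder at (1.5, 11.5) is absent (z outside [11, 24.5]); Taking the union: the regions partially overlap (shared area 177.30 mm²), so overlapping operands fuse into one piece — 1 connected region; (rotated 5° about Z; rotation is an isometry so areas/perimeters/island counts are preserved). The outline is a single polygon with 12 vertices. Extrusion per mm of travel: 0.6 × 0.1 / (π × 0.875²) = 0.024945. Accumulating E over each segment gives final E = 2.9941.

G0 X-7.86 Y3.83 Z3.10
G1 X-2.13 Y-4.36 E0.2493
G1 X7.83 Y-3.49 E0.4987
G1 X8.76 Y-1.51 E0.5533
G1 X9.80 Y-2.99 E0.5984
G1 X14.78 Y-2.55 E0.7231
G1 X16.65 Y1.46 E0.8335
G1 X28.39 Y2.48 E1.1275
G1 X26.34 Y25.89 E1.7137
G1 X-2.05 Y23.41 E2.4246
G1 X-1.15 Y13.11 E2.6825
G1 X-3.64 Y12.89 E2.7448
G1 X-7.86 Y3.83 E2.9941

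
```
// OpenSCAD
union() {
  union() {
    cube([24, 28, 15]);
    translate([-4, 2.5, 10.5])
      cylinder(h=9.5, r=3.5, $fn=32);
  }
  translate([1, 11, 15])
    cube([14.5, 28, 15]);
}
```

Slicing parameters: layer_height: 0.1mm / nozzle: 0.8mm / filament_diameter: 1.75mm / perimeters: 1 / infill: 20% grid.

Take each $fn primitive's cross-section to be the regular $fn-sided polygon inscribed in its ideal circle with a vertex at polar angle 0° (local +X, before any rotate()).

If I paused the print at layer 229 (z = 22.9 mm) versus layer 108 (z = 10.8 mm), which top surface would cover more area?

layer 108 (z = 10.8 mm)

Layer 229 (z = 22.9): the cube is not intersected at this z (z outside [0, 15]); the cylinder at (-4, 2.5) is absent (z outside [10.5, 20]); Taking the union: nothing is present at this height; the cube at (1, 11) (footprint 14.5×28) is included at this height (area 406.00 mm²); Merging all regions: only the 14.5×28 cube at (1, 11) is present, so the union is just that shape — area = 406.00 mm². So its area = 406.00 mm². Layer 108 (z = 10.8): the 24×28 cube contributes its full rectangle (area 672.00 mm²); the cylinder at (-4, 2.5): section is a regular 32-gon, circumradius r=3.5 (area = (32/2)·3.500²·sin(360°/32) = 38.24 mm²); Merging all regions: the 2 present regions are separate (no shared area or edge), so areas and boundary lengths simply add and each stays a separate island — area = 710.24 mm²; the cube at (1, 11) does not reach this height (z outside [15, 30]); Taking the union: only that combined region is present, so the union is just that shape — area = 710.24 mm². So its area = 710.24 mm². Layer 108 is larger (710.24 vs 406.00 mm²).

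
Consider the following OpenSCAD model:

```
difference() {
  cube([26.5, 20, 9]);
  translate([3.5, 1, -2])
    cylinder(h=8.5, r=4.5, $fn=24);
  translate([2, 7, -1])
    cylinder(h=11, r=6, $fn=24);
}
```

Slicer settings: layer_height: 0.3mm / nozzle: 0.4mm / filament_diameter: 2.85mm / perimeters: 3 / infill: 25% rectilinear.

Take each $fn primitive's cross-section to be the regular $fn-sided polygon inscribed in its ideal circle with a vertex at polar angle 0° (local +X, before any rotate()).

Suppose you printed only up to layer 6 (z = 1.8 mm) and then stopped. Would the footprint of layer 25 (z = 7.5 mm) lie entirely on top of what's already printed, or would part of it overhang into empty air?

part overhangs

Compare the two slices. At z = 1.8: the 26.5×20 cube contributes its full rectangle (area 530.00 mm²); the cylinder at (3.5, 1): section is a regular 24-gon, circumradius r=4.5 (area = (24/2)·4.500²·sin(360°/24) = 62.89 mm²); the cylinder at (2, 7): section is a regular 24-gon, circumradius r=6 (area = (24/2)·6.000²·sin(360°/24) = 111.81 mm²); After the difference (first − rest): starting from the 26.5×20 cube (530.00 mm²), the r=4.5 cylinder at (3.5, 1) partially overlaps it — only the 37.53 mm² overlap (of its 62.89 mm²) is removed, clipping the outline; the r=6 cylinder at (2, 7) partially overlaps it — only the 56.06 mm² overlap (of its 111.81 mm²) is removed, clipping the outline — area = 436.42 mm². At z = 7.5: the 26.5×20 cube contributes its full rectangle (area 530.00 mm²); the cylinder at (3.5, 1) does not reach this height (z outside [-2, 6.5]); the r=6 cylinder at (2, 7) gives a regular 24-gon of circumradius 6 (constant along its height) (area = (24/2)·6.000²·sin(360°/24) = 111.81 mm²); Subtracting the remaining from the first: starting from the 26.5×20 cube (530.00 mm²), the r=6 cylinder at (2, 7) partially overlaps it — only the 79.32 mm² overlap (of its 111.81 mm²) is removed, clipping the outline — area = 450.68 mm². Checking containment: at z = 7.5 the cross-section extends beyond the z = 1.8 cross-section by about 14.26 mm².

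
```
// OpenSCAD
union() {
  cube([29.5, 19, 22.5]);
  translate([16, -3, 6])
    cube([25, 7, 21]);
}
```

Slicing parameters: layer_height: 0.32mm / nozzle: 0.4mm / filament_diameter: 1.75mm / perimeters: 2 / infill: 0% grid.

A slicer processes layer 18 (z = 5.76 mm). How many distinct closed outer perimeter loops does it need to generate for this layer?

1

At z = 5.76 mm: the cube (footprint 29.5×19) is included at this height; the cube at (16, -3) does not reach this height (z outside [6, 27]); Combining (union): only the 29.5×19 cube is present, so the union is just that shape — 1 connected region. The result has 1 disconnected region.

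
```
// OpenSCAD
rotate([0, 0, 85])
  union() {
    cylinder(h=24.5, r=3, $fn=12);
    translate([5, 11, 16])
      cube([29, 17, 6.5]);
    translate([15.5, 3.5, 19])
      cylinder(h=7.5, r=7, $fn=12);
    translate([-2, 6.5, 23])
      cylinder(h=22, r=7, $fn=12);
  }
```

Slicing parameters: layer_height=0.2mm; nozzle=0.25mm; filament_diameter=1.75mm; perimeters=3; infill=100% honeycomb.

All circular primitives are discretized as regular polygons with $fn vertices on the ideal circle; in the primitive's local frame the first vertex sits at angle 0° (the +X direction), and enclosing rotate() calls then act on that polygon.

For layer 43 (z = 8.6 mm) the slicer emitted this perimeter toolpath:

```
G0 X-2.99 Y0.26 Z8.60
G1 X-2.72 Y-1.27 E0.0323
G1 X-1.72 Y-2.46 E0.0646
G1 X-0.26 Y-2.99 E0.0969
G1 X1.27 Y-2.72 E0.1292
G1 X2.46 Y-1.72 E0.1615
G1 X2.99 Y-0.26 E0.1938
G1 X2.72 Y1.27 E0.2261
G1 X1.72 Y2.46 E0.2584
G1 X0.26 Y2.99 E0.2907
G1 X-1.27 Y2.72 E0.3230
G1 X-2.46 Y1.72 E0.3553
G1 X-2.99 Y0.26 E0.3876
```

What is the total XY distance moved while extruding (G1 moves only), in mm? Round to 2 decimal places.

18.64 mm

Sum the Euclidean lengths of each G1 segment: total = 18.64 mm.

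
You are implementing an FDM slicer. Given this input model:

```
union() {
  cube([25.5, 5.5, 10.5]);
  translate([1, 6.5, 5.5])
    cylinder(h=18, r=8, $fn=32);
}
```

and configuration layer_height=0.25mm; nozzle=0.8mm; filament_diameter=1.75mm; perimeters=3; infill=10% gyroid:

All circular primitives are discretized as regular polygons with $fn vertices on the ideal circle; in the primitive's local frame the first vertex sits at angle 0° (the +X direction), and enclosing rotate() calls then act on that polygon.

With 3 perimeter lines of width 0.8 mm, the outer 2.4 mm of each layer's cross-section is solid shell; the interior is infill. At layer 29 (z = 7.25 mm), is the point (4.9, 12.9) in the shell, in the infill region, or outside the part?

shell

At z = 7.25 mm: the 25.5×5.5 cube contributes its full rectangle; the cylinder at (1, 6.5): section is a regular 32-gon, circumradius r=8; Combining (union): the regions partially overlap (shared area 42.86 mm²), so overlapping operands fuse into one piece — 1 connected region. Overall, the cross-section is a single solid region. The nearest boundary edge runs (4.06, 13.89)→(5.44, 13.15); distance from the point to it = 0.48 mm. The point is inside the cross-section, 0.48 mm from the nearest boundary — within the 2.4 mm shell band (3 × 0.8).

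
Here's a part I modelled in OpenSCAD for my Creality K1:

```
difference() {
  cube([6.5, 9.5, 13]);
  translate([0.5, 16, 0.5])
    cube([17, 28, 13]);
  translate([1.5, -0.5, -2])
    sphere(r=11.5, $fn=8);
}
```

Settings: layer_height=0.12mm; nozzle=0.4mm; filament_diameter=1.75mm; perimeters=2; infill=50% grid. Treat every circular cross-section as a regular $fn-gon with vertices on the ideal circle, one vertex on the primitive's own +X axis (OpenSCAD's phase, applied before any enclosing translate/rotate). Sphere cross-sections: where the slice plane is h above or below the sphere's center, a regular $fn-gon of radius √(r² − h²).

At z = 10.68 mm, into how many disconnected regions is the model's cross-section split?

1

At z = 10.68 mm: the cube is present — its section is the full 6.5×9.5 rectangle; the cube at (0.5, 16) (footprint 17×28) is included at this height; the sphere at (1.5, -0.5) is absent (|z−center|=12.680 > r=11.5); After the difference (first − rest): starting from the 6.5×9.5 cube, the 17×28 cube at (0.5, 16) misses the remaining region (no effect) — 1 connected region. The result has 1 disconnected region.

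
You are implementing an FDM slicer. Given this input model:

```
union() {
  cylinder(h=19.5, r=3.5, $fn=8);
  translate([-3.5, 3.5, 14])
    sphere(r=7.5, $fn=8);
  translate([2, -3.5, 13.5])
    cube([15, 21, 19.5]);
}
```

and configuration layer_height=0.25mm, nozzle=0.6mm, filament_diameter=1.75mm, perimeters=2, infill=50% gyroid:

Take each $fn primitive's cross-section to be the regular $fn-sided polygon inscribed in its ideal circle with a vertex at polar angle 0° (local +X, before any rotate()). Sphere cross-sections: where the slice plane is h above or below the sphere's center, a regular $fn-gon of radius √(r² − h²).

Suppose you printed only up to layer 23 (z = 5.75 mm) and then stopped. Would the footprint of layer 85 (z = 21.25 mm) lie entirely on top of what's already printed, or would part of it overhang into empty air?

Compare the two slices. At z = 5.75: the cylinder: section is a regular 8-gon, circumradius r=3.5 (area = (8/2)·3.500²·sin(360°/8) = 34.65 mm²); the sphere at (-3.5, 3.5) does not reach this height (|z−center|=8.250 > r=7.5); the cube at (2, -3.5) is not intersected at this z (z outside [13.5, 33]); Taking the union: only the r=3.5 cylinder is present, so the union is just that shape — area = 34.65 mm². At z = 21.25: the cylinder is absent (z outside [0, 19.5]); the r=7.5 sphere at (-3.5, 3.5) contributes a regular 8-gon of circumradius √(7.5²−7.25²) = 1.920 (area = (8/2)·1.920²·sin(360°/8) = 10.43 mm²); the cube at (2, -3.5) is present — its section is the full 15×21 rectangle (area 315.00 mm²); Merging all regions: the 2 present regions are separate (no shared area or edge), so areas and boundary lengths simply add and each stays a separate island — area = 325.43 mm². Checking containment: at z = 21.25 the cross-section extends beyond the z = 5.75 cross-section by about 320.18 mm².

part overhangs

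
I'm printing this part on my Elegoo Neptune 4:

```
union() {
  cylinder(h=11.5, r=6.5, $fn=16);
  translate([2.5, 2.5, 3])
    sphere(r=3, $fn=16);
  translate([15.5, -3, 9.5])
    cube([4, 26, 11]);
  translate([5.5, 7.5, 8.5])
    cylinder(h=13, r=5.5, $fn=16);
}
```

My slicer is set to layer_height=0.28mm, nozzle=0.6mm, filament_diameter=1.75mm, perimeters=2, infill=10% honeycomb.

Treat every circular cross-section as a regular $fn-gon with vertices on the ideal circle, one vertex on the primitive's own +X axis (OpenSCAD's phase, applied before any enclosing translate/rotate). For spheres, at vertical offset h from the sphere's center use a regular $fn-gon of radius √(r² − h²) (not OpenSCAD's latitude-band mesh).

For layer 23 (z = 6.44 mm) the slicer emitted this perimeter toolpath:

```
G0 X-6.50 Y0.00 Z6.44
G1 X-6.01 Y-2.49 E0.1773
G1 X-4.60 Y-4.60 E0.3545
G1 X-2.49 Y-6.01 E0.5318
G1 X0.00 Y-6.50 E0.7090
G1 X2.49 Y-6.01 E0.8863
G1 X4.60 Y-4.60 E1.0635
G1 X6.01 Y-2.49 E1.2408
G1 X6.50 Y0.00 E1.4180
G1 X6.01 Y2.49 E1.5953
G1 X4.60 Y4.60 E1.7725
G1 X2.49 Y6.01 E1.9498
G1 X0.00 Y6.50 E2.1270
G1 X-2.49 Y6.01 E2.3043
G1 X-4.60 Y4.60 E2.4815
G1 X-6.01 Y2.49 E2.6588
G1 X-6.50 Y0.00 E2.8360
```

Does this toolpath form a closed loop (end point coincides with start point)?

Start point (G0): (-6.50, 0.00). End point (last G1): the path returns to the start — closed.

yes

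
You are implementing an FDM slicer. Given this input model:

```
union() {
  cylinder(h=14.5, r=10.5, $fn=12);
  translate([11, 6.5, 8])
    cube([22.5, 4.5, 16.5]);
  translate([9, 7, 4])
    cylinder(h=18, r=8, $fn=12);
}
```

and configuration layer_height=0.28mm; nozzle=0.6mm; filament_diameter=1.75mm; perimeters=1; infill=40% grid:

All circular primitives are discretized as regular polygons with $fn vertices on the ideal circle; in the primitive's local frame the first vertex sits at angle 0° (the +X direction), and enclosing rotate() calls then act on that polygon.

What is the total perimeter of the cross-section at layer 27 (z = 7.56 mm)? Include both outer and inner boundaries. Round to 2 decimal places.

82.90 mm

At z = 7.56 mm: the cylinder: section is a regular 12-gon, circumradius r=10.5 (perimeter = 2·12·10.500·sin(180°/12) = 65.22 mm); the cube at (11, 6.5) is absent (z outside [8, 24.5]); the r=8 cylinder at (9, 7) contributes a regular 12-gon of circumradius 8 (perimeter = 2·12·8.000·sin(180°/12) = 49.69 mm); Taking the union: the regions partially overlap (shared area 64.16 mm²), so the edge portions inside another operand are dropped and the merged outline is re-measured after clipping — boundary = 82.90 mm. Overall, the cross-section is a single solid region. Total boundary length (outer) = 82.90 mm.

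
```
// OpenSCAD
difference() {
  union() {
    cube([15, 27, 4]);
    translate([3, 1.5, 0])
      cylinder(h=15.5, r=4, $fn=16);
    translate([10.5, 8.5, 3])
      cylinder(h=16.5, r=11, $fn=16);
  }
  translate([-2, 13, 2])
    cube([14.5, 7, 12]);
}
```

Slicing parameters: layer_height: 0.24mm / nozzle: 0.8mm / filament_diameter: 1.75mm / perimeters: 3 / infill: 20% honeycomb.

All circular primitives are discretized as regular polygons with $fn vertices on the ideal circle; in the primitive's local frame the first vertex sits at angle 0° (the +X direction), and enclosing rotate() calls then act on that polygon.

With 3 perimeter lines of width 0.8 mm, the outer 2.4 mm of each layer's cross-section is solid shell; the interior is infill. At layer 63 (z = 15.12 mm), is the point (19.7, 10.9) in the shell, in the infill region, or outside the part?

At z = 15.12 mm: the cube is not intersected at this z (z outside [0, 4]); the cylinder at (3, 1.5): section is a regular 16-gon, circumradius r=4; the cylinder at (10.5, 8.5): section is a regular 16-gon, circumradius r=11; Merging all regions: the regions partially overlap (shared area 27.26 mm²), so overlapping operands fuse into one piece — 1 connected region; the cube at (-2, 13) is not intersected at this z (z outside [2, 14]); After the difference (first − rest): none of the subtracted shapes is present at this height, so that combined region is unchanged — 1 connected region. Overall, the cross-section is a single solid region. The nearest boundary edge runs (20.66, 12.71)→(21.50, 8.50); distance from the point to it = 1.30 mm. The point is inside the cross-section, 1.30 mm from the nearest boundary — within the 2.4 mm shell band (3 × 0.8).

shell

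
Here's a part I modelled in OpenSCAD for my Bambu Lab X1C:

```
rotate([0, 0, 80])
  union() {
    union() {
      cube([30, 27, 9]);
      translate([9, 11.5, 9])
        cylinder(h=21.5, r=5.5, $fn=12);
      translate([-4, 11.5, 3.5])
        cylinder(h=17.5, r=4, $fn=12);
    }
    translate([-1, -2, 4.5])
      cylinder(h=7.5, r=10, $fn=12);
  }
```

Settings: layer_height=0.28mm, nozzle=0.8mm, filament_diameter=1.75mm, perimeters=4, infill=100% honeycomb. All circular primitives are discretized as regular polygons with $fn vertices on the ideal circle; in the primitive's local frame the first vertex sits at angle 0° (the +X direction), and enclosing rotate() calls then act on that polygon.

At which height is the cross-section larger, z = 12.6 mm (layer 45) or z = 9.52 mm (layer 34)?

Layer 45 (z = 12.6): the cube is not intersected at this z (z outside [0, 9]); the r=5.5 cylinder at (9, 11.5) gives a regular 12-gon of circumradius 5.5 (constant along its height) (area = (12/2)·5.500²·sin(360°/12) = 90.75 mm²); the r=4 cylinder at (-4, 11.5) gives a regular 12-gon of circumradius 4 (constant along its height) (area = (12/2)·4.000²·sin(360°/12) = 48.00 mm²); Combining (union): the 2 present regions are separate (no shared area or edge), so areas and boundary lengths simply add and each stays a separate island — area = 138.75 mm²; the cylinder at (-1, -2) is absent (z outside [4.5, 12]); Merging all regions: only that combined region is present, so the union is just that shape — area = 138.75 mm²; (rotated 80° about Z; rotation is an isometry so areas/perimeters/island counts are preserved). So its area = 138.75 mm². Layer 34 (z = 9.52): the cube is not intersected at this z (z outside [0, 9]); the r=5.5 cylinder at (9, 11.5) gives a regular 12-gon of circumradius 5.5 (constant along its height) (area = (12/2)·5.500²·sin(360°/12) = 90.75 mm²); the cylinder at (-4, 11.5): section is a regular 12-gon, circumradius r=4 (area = (12/2)·4.000²·sin(360°/12) = 48.00 mm²); Taking the union: the 2 present regions are separate (no shared area or edge), so areas and boundary lengths simply add and each stays a separate island — area = 138.75 mm²; the r=10 cylinder at (-1, -2) contributes a regular 12-gon of circumradius 10 (area = (12/2)·10.000²·sin(360°/12) = 300.00 mm²); Taking the union: the 2 present regions are separate (no shared area or edge), so areas and boundary lengths simply add and each stays a separate island — area = 438.75 mm²; (whole slice rotated 80° about Z — lengths, areas and connectivity unchanged). So its area = 438.75 mm². Layer 34 is larger (438.75 vs 138.75 mm²).

layer 34 (z = 9.52 mm)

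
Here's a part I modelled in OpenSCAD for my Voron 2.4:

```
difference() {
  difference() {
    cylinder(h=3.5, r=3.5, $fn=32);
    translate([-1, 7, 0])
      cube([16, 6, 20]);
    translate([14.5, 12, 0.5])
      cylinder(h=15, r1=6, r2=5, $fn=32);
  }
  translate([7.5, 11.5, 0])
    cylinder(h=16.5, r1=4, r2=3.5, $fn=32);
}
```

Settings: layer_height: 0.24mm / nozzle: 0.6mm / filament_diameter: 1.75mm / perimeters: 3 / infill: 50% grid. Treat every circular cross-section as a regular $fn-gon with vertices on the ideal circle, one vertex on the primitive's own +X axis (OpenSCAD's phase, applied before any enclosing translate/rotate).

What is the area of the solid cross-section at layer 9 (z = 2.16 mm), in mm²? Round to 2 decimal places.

38.24 mm²

At z = 2.16 mm: the cylinder: section is a regular 32-gon, circumradius r=3.5 (area = (32/2)·3.500²·sin(360°/32) = 38.24 mm²); the cube at (-1, 7) is present — its section is the full 16×6 rectangle (area 96.00 mm²); the cone at (14.5, 12) (r1=6→r2=5) has section circumradius 5.889 here — a regular 32-gon (area = (32/2)·5.889²·sin(360°/32) = 108.26 mm²); Taking the first minus the rest: starting from the r=3.5 cylinder (38.24 mm²), the 16×6 cube at (-1, 7) misses the remaining region (no effect); the cone at (14.5, 12) misses the remaining region (no effect) — area = 38.24 mm²; the cone at (7.5, 11.5) contributes a regular 32-gon of circumradius 3.935 (interpolated between r1=4 and r2=3.5 at t=0.131) (area = (32/2)·3.935²·sin(360°/32) = 48.32 mm²); Subtracting the remaining from the first: starting from the result so far (38.24 mm²), the cone at (7.5, 11.5) misses the remaining region (no effect) — area = 38.24 mm². Overall, the cross-section is a single solid region. Net area = 38.24 mm².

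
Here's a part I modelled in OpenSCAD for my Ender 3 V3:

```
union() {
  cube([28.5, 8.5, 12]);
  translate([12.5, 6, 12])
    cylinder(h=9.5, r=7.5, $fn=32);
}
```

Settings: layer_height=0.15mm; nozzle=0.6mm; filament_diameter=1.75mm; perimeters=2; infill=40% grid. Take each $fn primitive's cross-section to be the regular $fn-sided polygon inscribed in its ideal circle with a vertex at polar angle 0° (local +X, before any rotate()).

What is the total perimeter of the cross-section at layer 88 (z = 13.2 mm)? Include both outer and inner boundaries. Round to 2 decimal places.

At z = 13.2 mm: the cube is not intersected at this z (z outside [0, 12]); the cylinder at (12.5, 6): section is a regular 32-gon, circumradius r=7.5 (perimeter = 2·32·7.500·sin(180°/32) = 47.05 mm); Combining (union): only the r=7.5 cylinder at (12.5, 6) is present, so the union is just that shape — boundary = 47.05 mm. Overall, the cross-section is a single solid region. Total boundary length (outer) = 47.05 mm.

47.05 mm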